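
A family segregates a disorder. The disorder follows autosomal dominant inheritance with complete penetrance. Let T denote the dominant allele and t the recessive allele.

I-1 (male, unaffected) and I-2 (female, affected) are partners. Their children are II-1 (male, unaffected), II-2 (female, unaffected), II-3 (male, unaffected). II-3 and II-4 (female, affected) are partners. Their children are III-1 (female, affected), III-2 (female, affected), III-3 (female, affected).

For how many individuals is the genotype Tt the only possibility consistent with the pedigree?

Obligate heterozygotes: I-2 is affected so carries T and passed t to II-1 (tt), so I-2 is Tt; III-1 is affected so carries T and received t from II-3 (tt), so III-1 is Tt; III-2 is affected so carries T and received t from II-3 (tt), so III-2 is Tt; III-3 is affected so carries T and received t from II-3 (tt), so III-3 is Tt.
Every other individual is either homozygous by phenotype or has at least one consistent homozygous assignment, so the count is 4.

4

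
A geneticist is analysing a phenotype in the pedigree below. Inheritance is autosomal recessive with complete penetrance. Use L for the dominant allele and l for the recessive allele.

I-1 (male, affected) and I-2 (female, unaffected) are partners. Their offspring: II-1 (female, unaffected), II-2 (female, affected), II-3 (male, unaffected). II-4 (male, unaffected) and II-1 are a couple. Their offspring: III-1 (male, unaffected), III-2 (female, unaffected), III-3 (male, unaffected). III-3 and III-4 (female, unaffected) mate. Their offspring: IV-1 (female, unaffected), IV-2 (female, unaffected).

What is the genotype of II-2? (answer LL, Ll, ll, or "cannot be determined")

ll

II-2 is affected, so II-2 is ll.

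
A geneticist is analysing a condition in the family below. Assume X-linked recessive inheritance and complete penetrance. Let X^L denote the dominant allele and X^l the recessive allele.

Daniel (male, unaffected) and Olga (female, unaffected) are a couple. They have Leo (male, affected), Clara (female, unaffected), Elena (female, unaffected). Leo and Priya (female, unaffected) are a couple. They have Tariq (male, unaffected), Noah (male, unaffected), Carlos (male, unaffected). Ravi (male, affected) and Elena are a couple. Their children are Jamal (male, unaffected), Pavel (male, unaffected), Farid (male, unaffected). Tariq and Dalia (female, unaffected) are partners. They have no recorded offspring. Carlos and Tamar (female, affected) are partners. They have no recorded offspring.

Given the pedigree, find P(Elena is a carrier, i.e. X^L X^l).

Daniel is unaffected, so Daniel is X^L Y.
Olga is unaffected so carries L and passed l to Leo (X^l Y), so Olga is X^L X^l.
Their cross gives offspring ratios 1/2 X^L X^L : 1/2 X^L X^l. Conditioning on Elena being unaffected, P(X^L X^l) = 1/2 / 1 = 1/2 before taking Elena's own offspring into account.
Ravi is affected, so Ravi is X^l Y.
Now use Elena's offspring. Probability of each recorded status — unaffected son Jamal: 1/2 if Elena is X^L X^l, 1 if X^L X^L; unaffected son Pavel: 1/2 if Elena is X^L X^l, 1 if X^L X^L; unaffected son Farid: 1/2 if Elena is X^L X^l, 1 if X^L X^L.
Bayes: P(X^L X^l) = 1/2·1/8 / (1/2·1/8 + 1/2·1) = 1/9.

1/9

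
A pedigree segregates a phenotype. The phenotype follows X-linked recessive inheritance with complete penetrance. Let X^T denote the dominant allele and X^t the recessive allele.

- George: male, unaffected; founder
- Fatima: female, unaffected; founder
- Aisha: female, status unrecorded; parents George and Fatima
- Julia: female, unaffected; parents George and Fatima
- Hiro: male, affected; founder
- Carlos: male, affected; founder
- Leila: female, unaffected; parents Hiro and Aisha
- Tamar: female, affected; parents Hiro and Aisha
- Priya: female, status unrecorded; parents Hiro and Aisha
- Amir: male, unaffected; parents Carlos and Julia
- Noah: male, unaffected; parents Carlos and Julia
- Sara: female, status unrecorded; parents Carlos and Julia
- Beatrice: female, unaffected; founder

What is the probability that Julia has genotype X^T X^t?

George is unaffected, so George is X^T Y.
Fatima is unaffected so carries T and passed t to Aisha (X^T X^t, whose T came from George), so Fatima is X^T X^t.
Their cross gives offspring ratios 1/2 X^T X^T : 1/2 X^T X^t. Conditioning on Julia being unaffected, P(X^T X^t) = 1/2 / 1 = 1/2 before taking Julia's own offspring into account.
Carlos is affected, so Carlos is X^t Y.
Now use Julia's offspring. Probability of each recorded status — unaffected son Amir: 1/2 if Julia is X^T X^t, 1 if X^T X^T; unaffected son Noah: 1/2 if Julia is X^T X^t, 1 if X^T X^T. (Sara: equally likely either way, so uninformative.)
Bayes: P(X^T X^t) = 1/2·1/4 / (1/2·1/4 + 1/2·1) = 1/5.

1/5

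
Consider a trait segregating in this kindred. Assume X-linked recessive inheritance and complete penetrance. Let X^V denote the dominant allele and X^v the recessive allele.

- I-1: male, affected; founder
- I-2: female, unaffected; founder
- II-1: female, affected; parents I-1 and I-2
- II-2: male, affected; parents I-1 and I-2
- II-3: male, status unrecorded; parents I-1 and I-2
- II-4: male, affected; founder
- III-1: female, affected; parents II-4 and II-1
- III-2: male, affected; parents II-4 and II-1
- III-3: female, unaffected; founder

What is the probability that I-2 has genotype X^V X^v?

1

I-2 is unaffected so carries V and passed v to II-1 (X^v X^v), so I-2 is X^V X^v, giving P(X^V X^v) = 1.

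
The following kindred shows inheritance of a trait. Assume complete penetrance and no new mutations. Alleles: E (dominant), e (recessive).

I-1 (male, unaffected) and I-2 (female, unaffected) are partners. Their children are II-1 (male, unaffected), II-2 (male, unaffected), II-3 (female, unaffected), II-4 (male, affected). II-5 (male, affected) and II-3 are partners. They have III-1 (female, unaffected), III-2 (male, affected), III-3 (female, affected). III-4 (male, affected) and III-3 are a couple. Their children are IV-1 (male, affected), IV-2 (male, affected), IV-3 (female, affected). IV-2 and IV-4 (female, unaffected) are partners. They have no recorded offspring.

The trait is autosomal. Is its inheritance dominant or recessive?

recessive

I-1 and I-2 are both unaffected yet have an affected child II-4. Under dominance, an affected child requires at least one affected parent, so the trait cannot be dominant.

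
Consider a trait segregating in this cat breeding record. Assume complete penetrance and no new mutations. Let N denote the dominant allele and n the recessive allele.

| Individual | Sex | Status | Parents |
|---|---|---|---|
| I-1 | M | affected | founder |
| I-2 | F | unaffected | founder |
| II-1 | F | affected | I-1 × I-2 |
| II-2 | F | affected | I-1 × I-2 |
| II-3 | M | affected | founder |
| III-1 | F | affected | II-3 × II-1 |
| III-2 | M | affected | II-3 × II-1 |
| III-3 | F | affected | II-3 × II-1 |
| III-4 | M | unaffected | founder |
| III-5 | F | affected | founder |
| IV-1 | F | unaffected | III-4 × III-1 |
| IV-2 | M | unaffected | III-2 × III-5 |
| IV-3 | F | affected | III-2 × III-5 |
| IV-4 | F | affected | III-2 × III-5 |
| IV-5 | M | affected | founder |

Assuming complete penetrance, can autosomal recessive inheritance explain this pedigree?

Under autosomal recessive, IV-2 (unaffected, male) cannot arise from III-2 (affected) × III-5 (affected).

No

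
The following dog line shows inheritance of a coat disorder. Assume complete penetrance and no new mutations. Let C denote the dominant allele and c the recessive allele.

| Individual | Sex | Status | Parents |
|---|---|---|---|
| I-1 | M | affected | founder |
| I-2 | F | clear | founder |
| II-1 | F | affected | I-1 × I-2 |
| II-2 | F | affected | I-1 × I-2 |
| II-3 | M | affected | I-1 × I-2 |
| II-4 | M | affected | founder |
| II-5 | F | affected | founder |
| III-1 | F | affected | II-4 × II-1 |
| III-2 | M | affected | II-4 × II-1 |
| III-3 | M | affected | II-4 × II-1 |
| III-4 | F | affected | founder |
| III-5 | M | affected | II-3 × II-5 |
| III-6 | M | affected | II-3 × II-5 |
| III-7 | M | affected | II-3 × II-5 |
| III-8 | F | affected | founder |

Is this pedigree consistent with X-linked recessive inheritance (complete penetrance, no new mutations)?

A consistent assignment under X-linked recessive exists: I-1 X^c Y, I-2 X^C X^c, II-1 X^c X^c, II-2 X^c X^c, II-3 X^c Y, II-4 X^c Y, II-5 X^c X^c, III-1 X^c X^c, III-2 X^c Y, III-3 X^c Y, III-4 X^c X^c, III-5 X^c Y, III-6 X^c Y, III-7 X^c Y, III-8 X^c X^c.
In this assignment every recorded phenotype matches its genotype and every non-founder's genotype is obtainable from its parents' genotypes, so the pedigree is consistent.

Yes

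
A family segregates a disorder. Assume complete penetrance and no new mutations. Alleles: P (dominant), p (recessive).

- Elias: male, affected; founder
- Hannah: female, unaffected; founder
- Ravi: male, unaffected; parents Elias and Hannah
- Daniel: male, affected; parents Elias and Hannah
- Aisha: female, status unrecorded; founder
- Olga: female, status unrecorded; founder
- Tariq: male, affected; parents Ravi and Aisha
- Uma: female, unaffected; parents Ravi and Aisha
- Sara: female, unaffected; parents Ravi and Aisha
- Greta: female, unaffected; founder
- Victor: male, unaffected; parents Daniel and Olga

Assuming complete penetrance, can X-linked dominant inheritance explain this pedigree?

No

Under X-linked dominant, Daniel (affected, male) cannot arise from Elias (affected) × Hannah (unaffected).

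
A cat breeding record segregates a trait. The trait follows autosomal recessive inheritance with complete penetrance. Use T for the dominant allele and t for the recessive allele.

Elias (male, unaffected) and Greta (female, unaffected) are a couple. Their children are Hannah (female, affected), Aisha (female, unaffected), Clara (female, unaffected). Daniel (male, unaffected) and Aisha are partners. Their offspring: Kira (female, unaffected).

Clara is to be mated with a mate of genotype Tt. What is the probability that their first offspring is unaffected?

Elias is unaffected so carries T and passed t to Hannah (tt), so Elias is Tt.
Greta is unaffected so carries T and passed t to Hannah (tt), so Greta is Tt.
Clara is an unaffected offspring of Elias (Tt) × Greta (Tt), whose cross gives 1/4 TT : 1/2 Tt : 1/4 tt; conditioning on being unaffected, Clara is TT with probability 1/3, Tt with probability 2/3.
Summing over parental genotype combinations, P(offspring is unaffected) = 1/3·1 + 2/3·3/4 = 5/6.

5/6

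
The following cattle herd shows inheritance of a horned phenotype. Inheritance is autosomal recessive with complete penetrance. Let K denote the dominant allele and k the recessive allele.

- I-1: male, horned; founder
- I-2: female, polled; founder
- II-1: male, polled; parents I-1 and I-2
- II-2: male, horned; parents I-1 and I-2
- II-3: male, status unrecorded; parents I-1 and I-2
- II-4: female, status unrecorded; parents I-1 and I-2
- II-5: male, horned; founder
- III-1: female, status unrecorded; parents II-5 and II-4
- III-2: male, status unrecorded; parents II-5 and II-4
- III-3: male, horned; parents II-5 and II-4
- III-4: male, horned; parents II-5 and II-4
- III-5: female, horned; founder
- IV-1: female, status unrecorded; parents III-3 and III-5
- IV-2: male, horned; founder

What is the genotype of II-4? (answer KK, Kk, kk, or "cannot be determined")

cannot be determined

II-4's phenotype is unrecorded, and no parent or child forces a single allele at both positions; consistent genotype assignments exist with II-4 as Kk or kk.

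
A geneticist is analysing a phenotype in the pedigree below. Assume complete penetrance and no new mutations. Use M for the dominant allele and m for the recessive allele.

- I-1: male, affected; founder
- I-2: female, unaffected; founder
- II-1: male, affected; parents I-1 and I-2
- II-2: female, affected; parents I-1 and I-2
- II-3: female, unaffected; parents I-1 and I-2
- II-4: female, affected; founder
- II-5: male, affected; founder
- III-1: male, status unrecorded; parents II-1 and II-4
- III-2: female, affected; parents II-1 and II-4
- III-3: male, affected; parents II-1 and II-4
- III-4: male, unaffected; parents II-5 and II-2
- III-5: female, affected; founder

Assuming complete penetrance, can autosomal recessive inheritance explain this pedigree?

Under autosomal recessive, III-4 (unaffected, male) cannot arise from II-5 (affected) × II-2 (affected).

No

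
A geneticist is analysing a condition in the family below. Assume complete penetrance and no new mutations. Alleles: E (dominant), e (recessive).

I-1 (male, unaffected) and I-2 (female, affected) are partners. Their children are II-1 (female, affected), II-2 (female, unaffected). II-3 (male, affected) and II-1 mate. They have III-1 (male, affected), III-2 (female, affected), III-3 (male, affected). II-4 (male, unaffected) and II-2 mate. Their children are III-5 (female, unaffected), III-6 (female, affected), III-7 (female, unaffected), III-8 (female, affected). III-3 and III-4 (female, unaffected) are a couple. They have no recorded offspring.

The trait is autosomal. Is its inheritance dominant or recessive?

II-4 and II-2 are both unaffected yet have an affected child III-6. Under dominance, an affected child requires at least one affected parent, so the trait cannot be dominant.

recessive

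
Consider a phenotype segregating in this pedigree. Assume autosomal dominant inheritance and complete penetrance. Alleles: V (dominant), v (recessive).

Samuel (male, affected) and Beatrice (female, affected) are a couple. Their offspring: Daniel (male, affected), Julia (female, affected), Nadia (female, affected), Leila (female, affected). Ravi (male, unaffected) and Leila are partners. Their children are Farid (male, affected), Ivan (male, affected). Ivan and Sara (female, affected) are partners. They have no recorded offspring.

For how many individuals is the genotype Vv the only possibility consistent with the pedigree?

Obligate heterozygotes: Farid is affected so carries V and received v from Ravi (vv), so Farid is Vv; Ivan is affected so carries V and received v from Ravi (vv), so Ivan is Vv.
Every other individual is either homozygous by phenotype or has at least one consistent homozygous assignment, so the count is 2.

2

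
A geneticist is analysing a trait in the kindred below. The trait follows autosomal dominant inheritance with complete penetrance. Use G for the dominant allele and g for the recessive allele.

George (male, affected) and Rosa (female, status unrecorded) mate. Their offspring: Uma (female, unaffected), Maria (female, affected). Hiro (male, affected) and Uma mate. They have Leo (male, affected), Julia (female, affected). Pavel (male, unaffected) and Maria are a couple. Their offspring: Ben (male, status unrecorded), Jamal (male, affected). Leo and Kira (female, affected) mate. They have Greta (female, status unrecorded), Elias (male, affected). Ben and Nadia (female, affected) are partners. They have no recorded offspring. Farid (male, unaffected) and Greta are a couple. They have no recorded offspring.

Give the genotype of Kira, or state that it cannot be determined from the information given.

Kira's phenotype allows GG or Gg, and no parent or child forces a single allele at both positions; consistent genotype assignments exist with Kira as GG or Gg.

cannot be determined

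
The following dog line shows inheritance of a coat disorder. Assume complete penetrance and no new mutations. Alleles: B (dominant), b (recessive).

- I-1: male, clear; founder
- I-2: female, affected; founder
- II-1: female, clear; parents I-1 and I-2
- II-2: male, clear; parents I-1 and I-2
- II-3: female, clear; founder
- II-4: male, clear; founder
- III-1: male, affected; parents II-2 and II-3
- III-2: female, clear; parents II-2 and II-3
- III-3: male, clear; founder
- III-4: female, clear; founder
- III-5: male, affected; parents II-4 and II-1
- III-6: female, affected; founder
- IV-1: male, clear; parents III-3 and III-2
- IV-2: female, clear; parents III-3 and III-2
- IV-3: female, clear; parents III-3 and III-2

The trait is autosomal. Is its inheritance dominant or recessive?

recessive

II-2 and II-3 are both clear yet have an affected child III-1. Under dominance, an affected child requires at least one affected parent, so the trait cannot be dominant.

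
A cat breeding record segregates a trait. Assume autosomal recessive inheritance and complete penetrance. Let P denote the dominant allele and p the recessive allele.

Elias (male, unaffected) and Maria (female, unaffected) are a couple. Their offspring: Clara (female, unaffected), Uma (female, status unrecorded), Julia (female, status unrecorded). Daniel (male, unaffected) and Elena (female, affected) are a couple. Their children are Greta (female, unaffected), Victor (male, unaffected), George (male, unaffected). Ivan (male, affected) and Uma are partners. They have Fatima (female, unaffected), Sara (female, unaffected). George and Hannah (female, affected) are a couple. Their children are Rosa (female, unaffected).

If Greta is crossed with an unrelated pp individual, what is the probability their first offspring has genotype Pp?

Greta is unaffected so carries P and received p from Elena (pp), so Greta is Pp.
The cross gives 1/2 Pp : 1/2 pp, so P(offspring has genotype Pp) = 1/2.

1/2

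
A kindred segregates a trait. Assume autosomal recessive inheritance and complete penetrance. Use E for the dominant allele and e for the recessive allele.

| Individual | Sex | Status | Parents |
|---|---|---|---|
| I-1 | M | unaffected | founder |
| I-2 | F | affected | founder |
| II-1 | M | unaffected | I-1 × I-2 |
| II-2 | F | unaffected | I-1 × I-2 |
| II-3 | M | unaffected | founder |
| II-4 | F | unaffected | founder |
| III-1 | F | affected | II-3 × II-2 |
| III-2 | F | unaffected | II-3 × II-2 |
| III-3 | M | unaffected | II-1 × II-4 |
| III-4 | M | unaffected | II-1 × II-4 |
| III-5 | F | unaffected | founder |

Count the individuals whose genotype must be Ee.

3

Obligate heterozygotes: II-1 is unaffected so carries E and received e from I-2 (ee), so II-1 is Ee; II-2 is unaffected so carries E and received e from I-2 (ee), so II-2 is Ee; II-3 is unaffected so carries E and passed e to III-1 (ee), so II-3 is Ee.
Every other individual is either homozygous by phenotype or has at least one consistent homozygous assignment, so the count is 3.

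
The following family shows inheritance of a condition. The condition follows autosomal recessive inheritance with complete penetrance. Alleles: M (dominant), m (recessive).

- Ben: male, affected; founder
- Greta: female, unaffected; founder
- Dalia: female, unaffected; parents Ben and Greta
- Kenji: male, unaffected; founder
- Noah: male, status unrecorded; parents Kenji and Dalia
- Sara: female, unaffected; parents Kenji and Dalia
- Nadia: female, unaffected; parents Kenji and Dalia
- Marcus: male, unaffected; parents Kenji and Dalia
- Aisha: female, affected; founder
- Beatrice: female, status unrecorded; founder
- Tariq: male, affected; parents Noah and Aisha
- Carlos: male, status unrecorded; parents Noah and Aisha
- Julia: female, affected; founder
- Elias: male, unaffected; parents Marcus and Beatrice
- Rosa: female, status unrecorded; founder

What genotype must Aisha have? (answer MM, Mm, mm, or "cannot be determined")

mm

Aisha is affected, so Aisha is mm.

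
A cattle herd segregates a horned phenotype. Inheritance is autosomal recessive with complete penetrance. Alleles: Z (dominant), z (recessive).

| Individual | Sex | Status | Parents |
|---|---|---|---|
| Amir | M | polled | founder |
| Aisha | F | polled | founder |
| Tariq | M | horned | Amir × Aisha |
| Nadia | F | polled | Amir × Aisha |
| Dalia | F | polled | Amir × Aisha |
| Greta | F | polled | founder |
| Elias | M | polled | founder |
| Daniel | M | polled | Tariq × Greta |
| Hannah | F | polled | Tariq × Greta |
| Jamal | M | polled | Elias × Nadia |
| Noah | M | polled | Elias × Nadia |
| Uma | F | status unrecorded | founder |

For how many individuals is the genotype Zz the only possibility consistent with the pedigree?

Obligate heterozygotes: Amir is polled so carries Z and passed z to Tariq (zz), so Amir is Zz; Aisha is polled so carries Z and passed z to Tariq (zz), so Aisha is Zz; Daniel is polled so carries Z and received z from Tariq (zz), so Daniel is Zz; Hannah is polled so carries Z and received z from Tariq (zz), so Hannah is Zz.
Every other individual is either homozygous by phenotype or has at least one consistent homozygous assignment, so the count is 4.

4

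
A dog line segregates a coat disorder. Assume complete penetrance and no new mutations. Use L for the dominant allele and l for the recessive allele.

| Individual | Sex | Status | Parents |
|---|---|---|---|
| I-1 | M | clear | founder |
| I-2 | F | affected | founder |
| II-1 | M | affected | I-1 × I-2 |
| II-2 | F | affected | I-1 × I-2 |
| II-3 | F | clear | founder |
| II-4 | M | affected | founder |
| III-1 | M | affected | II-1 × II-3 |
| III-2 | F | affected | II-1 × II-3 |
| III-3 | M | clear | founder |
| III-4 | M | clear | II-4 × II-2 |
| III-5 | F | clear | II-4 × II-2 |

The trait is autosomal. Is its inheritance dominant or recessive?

II-4 and II-2 are both affected yet have a clear child III-4. Under a recessive model two affected parents are homozygous and every child would be affected, so the trait cannot be recessive.

dominant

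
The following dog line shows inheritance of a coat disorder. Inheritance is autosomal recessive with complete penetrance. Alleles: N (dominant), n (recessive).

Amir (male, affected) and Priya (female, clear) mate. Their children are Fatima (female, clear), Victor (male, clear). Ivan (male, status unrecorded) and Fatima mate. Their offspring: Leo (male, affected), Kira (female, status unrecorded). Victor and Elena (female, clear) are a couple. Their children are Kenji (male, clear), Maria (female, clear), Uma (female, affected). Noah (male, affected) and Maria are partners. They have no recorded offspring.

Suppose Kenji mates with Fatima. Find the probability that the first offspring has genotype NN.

1/3

Victor is clear so carries N and received n from Amir (nn), so Victor is Nn.
Elena is clear so carries N and passed n to Uma (nn), so Elena is Nn.
Kenji is a clear offspring of Victor (Nn) × Elena (Nn), whose cross gives 1/4 NN : 1/2 Nn : 1/4 nn; conditioning on being clear, Kenji is NN with probability 1/3, Nn with probability 2/3.
Fatima is clear so carries N and received n from Amir (nn), so Fatima is Nn.
Summing over parental genotype combinations, P(offspring has genotype NN) = 1/3·1/2 + 2/3·1/4 = 1/3.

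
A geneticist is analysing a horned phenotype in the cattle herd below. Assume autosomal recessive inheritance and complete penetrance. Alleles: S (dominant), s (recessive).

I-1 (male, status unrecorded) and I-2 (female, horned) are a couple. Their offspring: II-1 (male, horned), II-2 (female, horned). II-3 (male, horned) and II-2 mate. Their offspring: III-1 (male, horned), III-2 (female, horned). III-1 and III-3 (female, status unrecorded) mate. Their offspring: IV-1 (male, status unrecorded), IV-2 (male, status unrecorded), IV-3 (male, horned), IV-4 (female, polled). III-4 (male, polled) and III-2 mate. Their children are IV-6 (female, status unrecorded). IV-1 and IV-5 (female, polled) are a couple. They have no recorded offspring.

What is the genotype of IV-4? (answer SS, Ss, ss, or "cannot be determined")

Ss

From phenotype alone, IV-4 is SS or Ss.
IV-4 is polled so carries S and received s from III-1 (ss), so IV-4 is Ss.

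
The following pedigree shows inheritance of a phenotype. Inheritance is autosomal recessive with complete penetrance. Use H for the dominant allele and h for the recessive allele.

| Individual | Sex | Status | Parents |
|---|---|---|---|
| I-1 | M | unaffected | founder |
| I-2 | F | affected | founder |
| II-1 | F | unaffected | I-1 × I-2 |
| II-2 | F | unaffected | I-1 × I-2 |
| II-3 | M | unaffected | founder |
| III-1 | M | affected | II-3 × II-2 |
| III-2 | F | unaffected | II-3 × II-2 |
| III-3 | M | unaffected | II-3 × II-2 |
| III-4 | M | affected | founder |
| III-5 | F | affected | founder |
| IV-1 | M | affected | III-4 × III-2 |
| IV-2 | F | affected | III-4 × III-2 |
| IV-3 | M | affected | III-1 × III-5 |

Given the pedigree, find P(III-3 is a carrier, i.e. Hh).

II-3 is unaffected so carries H and passed h to III-1 (hh), so II-3 is Hh.
II-2 is unaffected so carries H and received h from I-2 (hh), so II-2 is Hh.
Their cross gives offspring ratios 1/4 HH : 1/2 Hh : 1/4 hh. Conditioning on III-3 being unaffected, P(Hh) = 1/2 / 3/4 = 2/3.

2/3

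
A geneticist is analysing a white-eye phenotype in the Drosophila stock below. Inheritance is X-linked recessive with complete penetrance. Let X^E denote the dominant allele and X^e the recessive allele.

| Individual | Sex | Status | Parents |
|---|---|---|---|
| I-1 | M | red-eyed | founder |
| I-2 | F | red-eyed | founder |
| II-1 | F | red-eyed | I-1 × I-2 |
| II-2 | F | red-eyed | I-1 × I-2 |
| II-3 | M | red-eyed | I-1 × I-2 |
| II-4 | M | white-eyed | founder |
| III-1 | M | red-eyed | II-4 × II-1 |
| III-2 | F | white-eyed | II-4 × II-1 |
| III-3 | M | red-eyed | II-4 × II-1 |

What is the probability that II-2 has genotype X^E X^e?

1/2

I-1 is red-eyed, so I-1 is X^E Y.
I-2 is red-eyed so carries E and passed e to II-1 (X^E X^e, whose E came from I-1), so I-2 is X^E X^e.
Their cross gives offspring ratios 1/2 X^E X^E : 1/2 X^E X^e. Conditioning on II-2 being red-eyed, P(X^E X^e) = 1/2 / 1 = 1/2.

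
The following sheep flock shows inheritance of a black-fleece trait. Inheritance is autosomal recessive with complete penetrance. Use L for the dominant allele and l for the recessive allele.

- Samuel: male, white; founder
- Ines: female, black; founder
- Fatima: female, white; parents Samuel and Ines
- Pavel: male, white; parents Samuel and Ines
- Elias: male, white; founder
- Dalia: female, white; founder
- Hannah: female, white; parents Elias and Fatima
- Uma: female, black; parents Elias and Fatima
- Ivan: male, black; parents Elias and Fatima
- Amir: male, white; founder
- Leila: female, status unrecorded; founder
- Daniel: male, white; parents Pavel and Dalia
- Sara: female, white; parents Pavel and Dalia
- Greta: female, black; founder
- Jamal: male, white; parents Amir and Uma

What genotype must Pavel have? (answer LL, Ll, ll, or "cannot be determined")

Ll

From phenotype alone, Pavel is LL or Ll.
Pavel is white so carries L and received l from Ines (ll), so Pavel is Ll.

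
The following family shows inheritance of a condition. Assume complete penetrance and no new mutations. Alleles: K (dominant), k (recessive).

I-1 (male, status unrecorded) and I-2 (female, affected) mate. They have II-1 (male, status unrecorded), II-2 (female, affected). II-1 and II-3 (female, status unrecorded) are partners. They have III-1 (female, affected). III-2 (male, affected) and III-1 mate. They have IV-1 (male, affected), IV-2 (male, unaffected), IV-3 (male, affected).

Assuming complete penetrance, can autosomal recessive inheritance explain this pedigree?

No

Under autosomal recessive, IV-2 (unaffected, male) cannot arise from III-2 (affected) × III-1 (affected).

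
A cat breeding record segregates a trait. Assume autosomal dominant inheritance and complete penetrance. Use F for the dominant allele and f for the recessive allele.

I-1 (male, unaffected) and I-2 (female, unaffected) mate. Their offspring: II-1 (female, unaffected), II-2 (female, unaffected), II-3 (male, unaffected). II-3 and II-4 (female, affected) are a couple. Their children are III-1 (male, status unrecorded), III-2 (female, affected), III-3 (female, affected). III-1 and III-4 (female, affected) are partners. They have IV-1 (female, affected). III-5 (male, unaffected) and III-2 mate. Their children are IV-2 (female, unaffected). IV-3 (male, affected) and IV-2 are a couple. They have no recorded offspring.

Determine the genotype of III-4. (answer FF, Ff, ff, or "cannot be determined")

III-4's phenotype allows FF or Ff, and no parent or child forces a single allele at both positions; consistent genotype assignments exist with III-4 as FF or Ff.

cannot be determined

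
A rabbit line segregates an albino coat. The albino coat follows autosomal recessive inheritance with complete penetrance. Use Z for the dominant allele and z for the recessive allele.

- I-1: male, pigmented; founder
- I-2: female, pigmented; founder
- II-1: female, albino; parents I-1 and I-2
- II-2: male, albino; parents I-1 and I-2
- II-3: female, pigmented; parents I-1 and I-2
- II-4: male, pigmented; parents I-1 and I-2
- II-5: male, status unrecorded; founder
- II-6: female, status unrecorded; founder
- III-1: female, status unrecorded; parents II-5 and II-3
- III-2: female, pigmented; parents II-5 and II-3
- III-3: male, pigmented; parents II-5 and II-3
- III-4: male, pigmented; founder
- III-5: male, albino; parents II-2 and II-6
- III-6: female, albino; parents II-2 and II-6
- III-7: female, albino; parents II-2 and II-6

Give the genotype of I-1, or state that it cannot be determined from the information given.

Zz

From phenotype alone, I-1 is ZZ or Zz.
I-1 is pigmented so carries Z and passed z to II-1 (zz), so I-1 is Zz.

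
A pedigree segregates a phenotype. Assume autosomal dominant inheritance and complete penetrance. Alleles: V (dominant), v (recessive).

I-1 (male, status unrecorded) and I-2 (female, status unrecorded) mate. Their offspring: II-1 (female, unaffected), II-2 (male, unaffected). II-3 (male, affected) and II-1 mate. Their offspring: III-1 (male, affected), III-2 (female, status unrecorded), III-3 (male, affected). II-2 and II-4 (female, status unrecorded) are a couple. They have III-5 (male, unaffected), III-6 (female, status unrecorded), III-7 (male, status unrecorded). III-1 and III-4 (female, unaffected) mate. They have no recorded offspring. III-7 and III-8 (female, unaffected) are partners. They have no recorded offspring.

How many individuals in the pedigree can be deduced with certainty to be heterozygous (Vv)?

2

Obligate heterozygotes: III-1 is affected so carries V and received v from II-1 (vv), so III-1 is Vv; III-3 is affected so carries V and received v from II-1 (vv), so III-3 is Vv.
Every other individual is either homozygous by phenotype or has at least one consistent homozygous assignment, so the count is 2.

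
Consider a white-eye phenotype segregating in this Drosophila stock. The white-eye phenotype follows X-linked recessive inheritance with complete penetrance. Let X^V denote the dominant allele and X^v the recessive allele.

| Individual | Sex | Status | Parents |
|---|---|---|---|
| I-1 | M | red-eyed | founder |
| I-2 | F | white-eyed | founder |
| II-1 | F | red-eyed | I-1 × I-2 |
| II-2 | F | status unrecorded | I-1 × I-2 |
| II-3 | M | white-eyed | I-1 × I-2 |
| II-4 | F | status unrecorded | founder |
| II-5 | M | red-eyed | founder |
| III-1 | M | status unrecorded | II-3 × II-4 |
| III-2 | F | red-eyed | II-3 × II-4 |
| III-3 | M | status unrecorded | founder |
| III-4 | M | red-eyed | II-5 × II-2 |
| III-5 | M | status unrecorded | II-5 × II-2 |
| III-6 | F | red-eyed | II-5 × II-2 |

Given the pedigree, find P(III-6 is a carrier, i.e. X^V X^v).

II-5 is red-eyed, so II-5 is X^V Y.
II-2 received V from I-1 (X^V Y) and received v from I-2 (X^v X^v), so II-2 is X^V X^v.
Their cross gives offspring ratios 1/2 X^V X^V : 1/2 X^V X^v. Conditioning on III-6 being red-eyed, P(X^V X^v) = 1/2 / 1 = 1/2.

1/2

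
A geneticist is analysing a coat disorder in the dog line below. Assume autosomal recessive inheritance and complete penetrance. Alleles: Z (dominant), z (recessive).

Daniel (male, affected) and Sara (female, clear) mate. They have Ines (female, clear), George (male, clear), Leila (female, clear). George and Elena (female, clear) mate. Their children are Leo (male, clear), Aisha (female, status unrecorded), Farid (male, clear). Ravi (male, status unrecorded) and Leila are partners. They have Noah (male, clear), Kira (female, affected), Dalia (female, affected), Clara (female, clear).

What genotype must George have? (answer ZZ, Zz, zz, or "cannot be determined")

Zz

From phenotype alone, George is ZZ or Zz.
George is clear so carries Z and received z from Daniel (zz), so George is Zz.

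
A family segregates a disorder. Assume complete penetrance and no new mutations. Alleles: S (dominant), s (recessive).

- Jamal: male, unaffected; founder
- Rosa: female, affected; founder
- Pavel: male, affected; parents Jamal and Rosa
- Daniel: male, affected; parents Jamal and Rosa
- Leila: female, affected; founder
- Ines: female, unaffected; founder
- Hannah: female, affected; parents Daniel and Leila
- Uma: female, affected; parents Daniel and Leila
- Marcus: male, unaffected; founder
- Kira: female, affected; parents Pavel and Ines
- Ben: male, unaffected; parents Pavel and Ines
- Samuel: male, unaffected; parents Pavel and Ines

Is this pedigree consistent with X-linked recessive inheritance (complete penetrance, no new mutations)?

Yes

A consistent assignment under X-linked recessive exists: Jamal X^S Y, Rosa X^s X^s, Pavel X^s Y, Daniel X^s Y, Leila X^s X^s, Ines X^S X^s, Hannah X^s X^s, Uma X^s X^s, Marcus X^S Y, Kira X^s X^s, Ben X^S Y, Samuel X^S Y.
In this assignment every recorded phenotype matches its genotype and every non-founder's genotype is obtainable from its parents' genotypes, so the pedigree is consistent.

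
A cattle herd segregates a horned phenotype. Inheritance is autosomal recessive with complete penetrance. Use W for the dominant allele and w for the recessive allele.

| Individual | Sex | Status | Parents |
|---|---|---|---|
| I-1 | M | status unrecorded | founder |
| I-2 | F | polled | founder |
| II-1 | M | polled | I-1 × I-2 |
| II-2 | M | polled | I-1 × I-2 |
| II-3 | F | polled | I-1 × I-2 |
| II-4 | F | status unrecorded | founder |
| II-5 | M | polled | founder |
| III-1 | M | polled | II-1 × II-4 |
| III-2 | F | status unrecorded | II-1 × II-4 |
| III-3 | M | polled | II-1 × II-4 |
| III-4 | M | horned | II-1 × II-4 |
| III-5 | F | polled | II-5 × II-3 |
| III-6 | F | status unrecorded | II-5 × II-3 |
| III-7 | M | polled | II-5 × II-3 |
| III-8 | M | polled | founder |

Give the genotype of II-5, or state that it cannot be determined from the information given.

cannot be determined

II-5's phenotype allows WW or Ww, and no parent or child forces a single allele at both positions; consistent genotype assignments exist with II-5 as WW or Ww.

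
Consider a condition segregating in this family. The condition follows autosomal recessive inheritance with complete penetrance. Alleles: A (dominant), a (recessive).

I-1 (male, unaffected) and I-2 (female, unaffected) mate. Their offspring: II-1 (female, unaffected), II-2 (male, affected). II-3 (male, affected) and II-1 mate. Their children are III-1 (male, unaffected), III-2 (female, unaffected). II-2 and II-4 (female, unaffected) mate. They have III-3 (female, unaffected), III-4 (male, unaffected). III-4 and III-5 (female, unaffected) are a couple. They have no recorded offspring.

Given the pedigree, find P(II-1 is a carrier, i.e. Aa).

I-1 is unaffected so carries A and passed a to II-2 (aa), so I-1 is Aa.
I-2 is unaffected so carries A and passed a to II-2 (aa), so I-2 is Aa.
Their cross gives offspring ratios 1/4 AA : 1/2 Aa : 1/4 aa. Conditioning on II-1 being unaffected, P(Aa) = 1/2 / 3/4 = 2/3 before taking II-1's own offspring into account.
II-3 is affected, so II-3 is aa.
Now use II-1's offspring. Probability of each recorded status — unaffected son III-1: 1/2 if II-1 is Aa, 1 if AA; unaffected daughter III-2: 1/2 if II-1 is Aa, 1 if AA.
Bayes: P(Aa) = 2/3·1/4 / (2/3·1/4 + 1/3·1) = 1/3.

1/3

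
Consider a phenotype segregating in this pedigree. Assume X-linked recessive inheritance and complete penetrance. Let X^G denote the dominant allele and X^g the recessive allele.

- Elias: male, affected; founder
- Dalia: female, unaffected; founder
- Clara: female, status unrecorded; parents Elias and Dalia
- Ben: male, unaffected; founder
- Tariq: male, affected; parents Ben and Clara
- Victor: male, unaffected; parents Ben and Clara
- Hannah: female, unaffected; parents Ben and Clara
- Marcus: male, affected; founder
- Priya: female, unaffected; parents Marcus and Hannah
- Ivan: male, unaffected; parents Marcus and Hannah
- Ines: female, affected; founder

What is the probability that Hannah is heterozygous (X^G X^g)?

Ben is unaffected, so Ben is X^G Y.
Clara passed G to Victor (X^G Y) and received g from Elias (X^g Y), so Clara is X^G X^g.
Their cross gives offspring ratios 1/2 X^G X^G : 1/2 X^G X^g. Conditioning on Hannah being unaffected, P(X^G X^g) = 1/2 / 1 = 1/2 before taking Hannah's own offspring into account.
Marcus is affected, so Marcus is X^g Y.
Now use Hannah's offspring. Probability of each recorded status — unaffected daughter Priya: 1/2 if Hannah is X^G X^g, 1 if X^G X^G; unaffected son Ivan: 1/2 if Hannah is X^G X^g, 1 if X^G X^G.
Bayes: P(X^G X^g) = 1/2·1/4 / (1/2·1/4 + 1/2·1) = 1/5.

1/5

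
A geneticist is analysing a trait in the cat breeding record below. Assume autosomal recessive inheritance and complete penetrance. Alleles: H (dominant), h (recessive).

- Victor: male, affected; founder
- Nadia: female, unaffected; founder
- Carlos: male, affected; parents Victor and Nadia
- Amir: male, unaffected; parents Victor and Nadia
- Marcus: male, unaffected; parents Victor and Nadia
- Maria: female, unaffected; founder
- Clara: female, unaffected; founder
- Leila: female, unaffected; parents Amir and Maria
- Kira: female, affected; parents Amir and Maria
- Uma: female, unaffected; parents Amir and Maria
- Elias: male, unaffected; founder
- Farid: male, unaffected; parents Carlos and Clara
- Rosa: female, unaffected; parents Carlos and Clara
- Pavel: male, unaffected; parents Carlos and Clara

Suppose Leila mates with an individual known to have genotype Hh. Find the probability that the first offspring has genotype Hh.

Amir is unaffected so carries H and received h from Victor (hh), so Amir is Hh.
Maria is unaffected so carries H and passed h to Kira (hh), so Maria is Hh.
Leila is an unaffected offspring of Amir (Hh) × Maria (Hh), whose cross gives 1/4 HH : 1/2 Hh : 1/4 hh; conditioning on being unaffected, Leila is HH with probability 1/3, Hh with probability 2/3.
Summing over parental genotype combinations, P(offspring has genotype Hh) = 1/3·1/2 + 2/3·1/2 = 1/2.

1/2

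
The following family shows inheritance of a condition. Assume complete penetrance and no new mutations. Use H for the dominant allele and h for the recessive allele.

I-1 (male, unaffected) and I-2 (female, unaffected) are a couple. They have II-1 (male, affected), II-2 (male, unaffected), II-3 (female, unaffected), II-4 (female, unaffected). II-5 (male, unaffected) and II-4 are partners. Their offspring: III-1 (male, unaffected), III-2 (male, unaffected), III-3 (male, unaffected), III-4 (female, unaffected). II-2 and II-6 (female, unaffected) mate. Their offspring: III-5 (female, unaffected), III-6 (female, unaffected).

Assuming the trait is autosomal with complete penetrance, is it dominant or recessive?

I-1 and I-2 are both unaffected yet have an affected child II-1. Under dominance, an affected child requires at least one affected parent, so the trait cannot be dominant.

recessive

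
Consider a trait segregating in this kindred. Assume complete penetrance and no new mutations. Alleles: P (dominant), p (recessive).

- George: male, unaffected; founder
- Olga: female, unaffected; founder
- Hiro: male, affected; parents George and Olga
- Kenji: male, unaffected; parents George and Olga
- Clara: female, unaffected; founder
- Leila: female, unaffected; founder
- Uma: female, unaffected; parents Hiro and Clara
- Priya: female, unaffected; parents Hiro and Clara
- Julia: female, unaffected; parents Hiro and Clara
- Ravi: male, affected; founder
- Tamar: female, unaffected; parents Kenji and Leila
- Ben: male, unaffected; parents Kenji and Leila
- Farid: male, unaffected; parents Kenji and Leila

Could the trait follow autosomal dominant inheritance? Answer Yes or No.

No

Under autosomal dominant, Hiro (affected, male) cannot arise from George (unaffected) × Olga (unaffected).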